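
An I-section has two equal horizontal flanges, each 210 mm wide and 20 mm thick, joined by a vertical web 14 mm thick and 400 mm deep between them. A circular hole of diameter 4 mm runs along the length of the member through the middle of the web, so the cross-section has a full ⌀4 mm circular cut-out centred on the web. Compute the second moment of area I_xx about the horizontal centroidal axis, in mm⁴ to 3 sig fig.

Treat the section as a set of non-overlapping primitives; coordinates are from the bounding-box lower-left.
Bottom flange: 210 × 20, A = 4 200 mm², y = 10 mm, Ī = 140 000 mm⁴.
Web: 14 × 400, A = 5 600 mm², y = 220 mm, Ī = 74 666 667 mm⁴.
Top flange: 210 × 20, A = 4 200 mm², y = 430 mm, Ī = 140 000 mm⁴.
Hole (subtracted): ⌀4, A = 12.566 mm², y = 220 mm, Ī = 12.566 mm⁴.
By symmetry the centroid is at mid-height, ȳ = 220 mm.
Transfer each piece to the horizontal centroidal axis using Ī + A·d² with d = y − 220:
  bottom flange: d = -210 mm → contributes +185 360 000 mm⁴
  web: d = 0 mm → contributes +74 666 667 mm⁴
  top flange: d = 210 mm → contributes +185 360 000 mm⁴
  hole: d = 0 mm → contributes −12.566 mm⁴
Total I = 445 386 654 mm⁴.

I_xx ≈ 4.45 × 10⁸ mm⁴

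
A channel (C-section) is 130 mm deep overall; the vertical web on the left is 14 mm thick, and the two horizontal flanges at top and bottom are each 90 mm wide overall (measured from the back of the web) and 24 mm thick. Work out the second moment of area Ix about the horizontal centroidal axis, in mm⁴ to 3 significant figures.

Break the section into simple shapes (no overlaps), measuring from the bottom-left corner of the bounding box.
Web: 14 × 130, A = 1 820 mm², y = 65 mm, Ī = 2 563 167 mm⁴.
Top flange (beyond web): 76 × 24, A = 1 824 mm², y = 118 mm, Ī = 87 552 mm⁴.
Bottom flange (beyond web): 76 × 24, A = 1 824 mm², y = 12 mm, Ī = 87 552 mm⁴.
By symmetry the centroid is at mid-height, ȳ = 65 mm.
Transfer each piece to the horizontal centroidal axis using Ī + A·d² with d = y − 65:
  web: d = 0 mm → contributes +2 563 167 mm⁴
  top flange (beyond web): d = 53 mm → contributes +5 211 168 mm⁴
  bottom flange (beyond web): d = -53 mm → contributes +5 211 168 mm⁴
Total I = 12 985 503 mm⁴.

Ix ≈ 1.30 × 10⁷ mm⁴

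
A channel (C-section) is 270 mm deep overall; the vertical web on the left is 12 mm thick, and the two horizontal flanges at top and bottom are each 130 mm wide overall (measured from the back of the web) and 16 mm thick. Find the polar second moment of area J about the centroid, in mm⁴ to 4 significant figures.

Decompose the section into non-overlapping parts with the origin at the bottom-left of its bounding rectangle.
Web: 12 × 270, A = 3 240 mm², y = 135 mm, Ī = 19 683 000 mm⁴.
Top flange (beyond web): 118 × 16, A = 1 888 mm², y = 262 mm, Ī = 40277.3 mm⁴.
Bottom flange (beyond web): 118 × 16, A = 1 888 mm², y = 8 mm, Ī = 40277.3 mm⁴.
By symmetry the centroid is at mid-height, ȳ = 135 mm.
Transfer each piece to the centroidal x-axis using Ī + A·d² with d = y − 135:
  web: d = 0 mm → contributes +19 683 000 mm⁴
  top flange (beyond web): d = 127 mm → contributes +30 491 829 mm⁴
  bottom flange (beyond web): d = -127 mm → contributes +30 491 829 mm⁴
Total I = 80 666 659 mm⁴.
For the y-axis: x̄ = 40.9829 mm.
Repeating about the centroidal y-axis gives I_y = 11 787 697 mm⁴.
Polar second moment: J = I_x + I_y = 92 454 355 mm⁴.

J ≈ 9.245 × 10⁷ mm⁴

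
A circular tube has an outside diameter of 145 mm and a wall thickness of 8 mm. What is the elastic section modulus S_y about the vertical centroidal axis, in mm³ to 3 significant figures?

Break the section into simple shapes (no overlaps), measuring from the bottom-left corner of the bounding box.
Outer circle: ⌀145, A = 16 513 mm², x = 72.5 mm, Ī = 21 699 109 mm⁴.
Bore (subtracted): ⌀129, A = 13 070 mm², x = 72.5 mm, Ī = 13 593 420 mm⁴.
By symmetry the centroid is at mid-width, x̄ = 72.5 mm.
All pieces are centred on the vertical centroidal axis, so I = ΣĪ (holes subtracted) = 8 105 689 mm⁴.
Extreme fibre distance c = 72.5 mm; S = I/c = 111 803 mm³.

S_y ≈ 1.12 × 10⁵ mm³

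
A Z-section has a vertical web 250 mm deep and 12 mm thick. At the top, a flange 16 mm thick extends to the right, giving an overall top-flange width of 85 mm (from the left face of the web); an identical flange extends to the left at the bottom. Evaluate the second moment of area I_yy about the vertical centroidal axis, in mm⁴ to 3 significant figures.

I_yy ≈ 5.29 × 10⁶ mm⁴

Split into non-overlapping primitives; take the origin at the lower-left of the bounding box.
Web: 12 × 250, A = 3 000 mm², x = 79 mm, Ī = 36 000 mm⁴.
Top flange (beyond web): 73 × 16, A = 1 168 mm², x = 121.5 mm, Ī = 518 689 mm⁴.
Bottom flange (beyond web): 73 × 16, A = 1 168 mm², x = 36.5 mm, Ī = 518 689 mm⁴.
Centroid: x̄ = ΣA·x / ΣA = 79 mm.
Transfer each piece to the vertical centroidal axis using Ī + A·d² with d = x − 79:
  web: d = 0 mm → contributes +36 000 mm⁴
  top flange (beyond web): d = 42.5 mm → contributes +2 628 389 mm⁴
  bottom flange (beyond web): d = -42.5 mm → contributes +2 628 389 mm⁴
Total I = 5 292 779 mm⁴.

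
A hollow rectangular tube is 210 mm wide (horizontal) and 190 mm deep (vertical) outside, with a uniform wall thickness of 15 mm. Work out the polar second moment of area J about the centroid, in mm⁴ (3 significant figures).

J ≈ 1.27 × 10⁸ mm⁴

Treat the section as a set of non-overlapping primitives; coordinates are from the bounding-box lower-left.
Outer rectangle: 210 × 190, A = 39 900 mm², y = 95 mm, Ī = 120 032 500 mm⁴.
Inner void (subtracted): 180 × 160, A = 28 800 mm², y = 95 mm, Ī = 61 440 000 mm⁴.
By symmetry the centroid is at mid-height, ȳ = 95 mm.
All pieces are centred on the centroidal x-axis, so I = ΣĪ (holes subtracted) = 58 592 500 mm⁴.
Repeating about the centroidal y-axis gives I_y = 68 872 500 mm⁴.
Polar second moment: J = I_x + I_y = 127 465 000 mm⁴.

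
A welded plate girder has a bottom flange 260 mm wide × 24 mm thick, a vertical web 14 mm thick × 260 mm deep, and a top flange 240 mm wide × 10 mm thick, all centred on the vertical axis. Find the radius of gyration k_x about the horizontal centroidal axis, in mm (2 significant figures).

k_x ≈ 120 mm

Split into non-overlapping primitives; take the origin at the lower-left of the bounding box.
Bottom plate: 260 × 24, A = 6 240 mm², y = 12 mm, Ī = 299 520 mm⁴.
Web plate: 14 × 260, A = 3 640 mm², y = 154 mm, Ī = 20 505 333 mm⁴.
Top plate: 240 × 10, A = 2 400 mm², y = 289 mm, Ī = 20 000 mm⁴.
Centroid: ȳ = ΣA·y / ΣA = 108.2 mm.
Transfer each piece to the horizontal centroidal axis using Ī + A·d² with d = y − 108.2:
  bottom plate: d = -96.23 mm → contributes +58 080 862 mm⁴
  web plate: d = 45.77 mm → contributes +28 131 406 mm⁴
  top plate: d = 180.8 mm → contributes +78 448 427 mm⁴
Total I = 164 660 695 mm⁴.
Radius of gyration: k = √(I/A) = √(164 660 695 / 12 280) = 115.8 mm.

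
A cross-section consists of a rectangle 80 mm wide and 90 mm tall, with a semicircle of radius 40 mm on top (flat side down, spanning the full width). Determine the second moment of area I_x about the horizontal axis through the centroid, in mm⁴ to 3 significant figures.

I_x ≈ 1.23 × 10⁷ mm⁴

Break the section into simple shapes (no overlaps), measuring from the bottom-left corner of the bounding box.
Rectangular body: 80 × 90, A = 7 200 mm², y = 45 mm, Ī = 4 860 000 mm⁴.
Semicircular cap: semicircle r = 40, A = 2513.3 mm², y = 106.98 mm, Ī = 280 978 mm⁴.
Centroid: ȳ = ΣA·y / ΣA = 61.036 mm.
Transfer each piece to the horizontal axis through the centroid using Ī + A·d² with d = y − 61.036:
  rectangular body: d = -16.036 mm → contributes +6 711 550 mm⁴
  semicircular cap: d = 45.94 mm → contributes +5 585 277 mm⁴
Total I = 12 296 827 mm⁴.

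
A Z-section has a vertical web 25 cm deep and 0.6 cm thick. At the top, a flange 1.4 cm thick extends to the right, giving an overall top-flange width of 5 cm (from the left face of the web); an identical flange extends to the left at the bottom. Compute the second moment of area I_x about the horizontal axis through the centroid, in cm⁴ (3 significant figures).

Split into non-overlapping primitives; take the origin at the lower-left of the bounding box.
Web: 0.6 × 25, A = 15 cm², y = 12.5 cm, Ī = 781.25 cm⁴.
Top flange (beyond web): 4.4 × 1.4, A = 6.16 cm², y = 24.3 cm, Ī = 1.0061 cm⁴.
Bottom flange (beyond web): 4.4 × 1.4, A = 6.16 cm², y = 0.7 cm, Ī = 1.0061 cm⁴.
Centroid: ȳ = ΣA·y / ΣA = 12.5 cm.
Transfer each piece to the horizontal axis through the centroid using Ī + A·d² with d = y − 12.5:
  web: d = 0 cm → contributes +781.25 cm⁴
  top flange (beyond web): d = 11.8 cm → contributes +858.72 cm⁴
  bottom flange (beyond web): d = -11.8 cm → contributes +858.72 cm⁴
Total I = 2498.7 cm⁴.

I_x ≈ 2500 cm⁴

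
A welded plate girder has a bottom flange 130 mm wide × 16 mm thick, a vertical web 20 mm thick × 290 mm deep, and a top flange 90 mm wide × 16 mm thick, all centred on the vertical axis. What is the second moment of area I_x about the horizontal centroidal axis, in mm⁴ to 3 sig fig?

Decompose the section into non-overlapping parts with the origin at the bottom-left of its bounding rectangle.
Bottom plate: 130 × 16, A = 2 080 mm², y = 8 mm, Ī = 44 373 mm⁴.
Web plate: 20 × 290, A = 5 800 mm², y = 161 mm, Ī = 40 648 333 mm⁴.
Top plate: 90 × 16, A = 1 440 mm², y = 314 mm, Ī = 30 720 mm⁴.
Centroid: ȳ = ΣA·y / ΣA = 150.49 mm.
Transfer each piece to the horizontal centroidal axis using Ī + A·d² with d = y − 150.49:
  bottom plate: d = -142.49 mm → contributes +42 277 557 mm⁴
  web plate: d = 10.506 mm → contributes +41 288 568 mm⁴
  top plate: d = 163.51 mm → contributes +38 528 191 mm⁴
Total I = 122 094 316 mm⁴.

I_x ≈ 1.22 × 10⁸ mm⁴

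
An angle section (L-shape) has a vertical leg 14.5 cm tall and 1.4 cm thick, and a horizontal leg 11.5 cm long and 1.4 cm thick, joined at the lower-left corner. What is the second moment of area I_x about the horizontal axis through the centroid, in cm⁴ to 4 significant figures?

Break the section into simple shapes (no overlaps), measuring from the bottom-left corner of the bounding box.
Vertical leg: 1.4 × 14.5, A = 20.3 cm², y = 7.25 cm, Ī = 355.673 cm⁴.
Horizontal leg (remainder): 10.1 × 1.4, A = 14.14 cm², y = 0.7 cm, Ī = 2.30953 cm⁴.
Centroid: ȳ = ΣA·y / ΣA = 4.56077 cm.
Transfer each piece to the horizontal axis through the centroid using Ī + A·d² with d = y − 4.56077:
  vertical leg: d = 2.68923 cm → contributes +502.481 cm⁴
  horizontal leg (remainder): d = -3.86077 cm → contributes +213.074 cm⁴
Total I = 715.556 cm⁴.

I_x ≈ 715.6 cm⁴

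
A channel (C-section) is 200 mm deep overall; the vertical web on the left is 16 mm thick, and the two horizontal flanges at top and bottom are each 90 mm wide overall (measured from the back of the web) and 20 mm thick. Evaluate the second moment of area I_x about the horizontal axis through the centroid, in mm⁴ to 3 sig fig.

I_x ≈ 3.47 × 10⁷ mm⁴

Treat the section as a set of non-overlapping primitives; coordinates are from the bounding-box lower-left.
Web: 16 × 200, A = 3 200 mm², y = 100 mm, Ī = 10 666 667 mm⁴.
Top flange (beyond web): 74 × 20, A = 1 480 mm², y = 190 mm, Ī = 49 333 mm⁴.
Bottom flange (beyond web): 74 × 20, A = 1 480 mm², y = 10 mm, Ī = 49 333 mm⁴.
By symmetry the centroid is at mid-height, ȳ = 100 mm.
Transfer each piece to the horizontal axis through the centroid using Ī + A·d² with d = y − 100:
  web: d = 0 mm → contributes +10 666 667 mm⁴
  top flange (beyond web): d = 90 mm → contributes +12 037 333 mm⁴
  bottom flange (beyond web): d = -90 mm → contributes +12 037 333 mm⁴
Total I = 34 741 333 mm⁴.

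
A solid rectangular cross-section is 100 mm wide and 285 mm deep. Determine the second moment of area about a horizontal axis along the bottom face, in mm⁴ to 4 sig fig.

The section: 100 × 285, A = 28 500 mm², y = 142.5 mm, Ī = 192 909 375 mm⁴.
Transfer it to the base of the section using Ī + A·d² with d = y − 0:
  the section: d = 142.5 mm → contributes +771 637 500 mm⁴
Total I = 771 637 500 mm⁴.

I_base ≈ 7.716 × 10⁸ mm⁴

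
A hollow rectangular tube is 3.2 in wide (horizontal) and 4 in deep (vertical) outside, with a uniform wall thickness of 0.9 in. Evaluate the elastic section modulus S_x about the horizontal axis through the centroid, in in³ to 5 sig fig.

S_x ≈ 7.9122 in³

Decompose the section into non-overlapping parts with the origin at the bottom-left of its bounding rectangle.
Outer rectangle: 3.2 × 4, A = 12.8 in², y = 2 in, Ī = 17.06667 in⁴.
Inner void (subtracted): 1.4 × 2.2, A = 3.08 in², y = 2 in, Ī = 1.242267 in⁴.
By symmetry the centroid is at mid-height, ȳ = 2 in.
All pieces are centred on the horizontal axis through the centroid, so I = ΣĪ (holes subtracted) = 15.8244 in⁴.
Extreme fibre distance c = 2 in; S = I/c = 7.9122 in³.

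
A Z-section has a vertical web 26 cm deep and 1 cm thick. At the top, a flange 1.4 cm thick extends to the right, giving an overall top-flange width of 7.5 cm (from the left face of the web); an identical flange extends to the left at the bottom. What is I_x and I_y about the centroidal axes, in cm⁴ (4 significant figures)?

Break the section into simple shapes (no overlaps), measuring from the bottom-left corner of the bounding box.
Web: 1 × 26, A = 26 cm², y = 13 cm, Ī = 1464.67 cm⁴.
Top flange (beyond web): 6.5 × 1.4, A = 9.1 cm², y = 25.3 cm, Ī = 1.48633 cm⁴.
Bottom flange (beyond web): 6.5 × 1.4, A = 9.1 cm², y = 0.7 cm, Ī = 1.48633 cm⁴.
Centroid: ȳ = ΣA·y / ΣA = 13 cm.
Transfer each piece to the centroidal x-axis using Ī + A·d² with d = y − 13:
  web: d = 0 cm → contributes +1464.67 cm⁴
  top flange (beyond web): d = 12.3 cm → contributes +1378.23 cm⁴
  bottom flange (beyond web): d = -12.3 cm → contributes +1378.23 cm⁴
Total I = 4221.12 cm⁴.
For the y-axis: x̄ = 7 cm.
Repeating about the centroidal y-axis gives I_y = 322.183 cm⁴.

I_x ≈ 4221 cm⁴, I_y ≈ 322.2 cm⁴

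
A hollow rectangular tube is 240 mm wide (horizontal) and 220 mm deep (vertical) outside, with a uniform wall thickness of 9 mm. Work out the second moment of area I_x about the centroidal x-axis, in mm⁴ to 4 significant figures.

I_x ≈ 6.048 × 10⁷ mm⁴

Treat the section as a set of non-overlapping primitives; coordinates are from the bounding-box lower-left.
Outer rectangle: 240 × 220, A = 52 800 mm², y = 110 mm, Ī = 212 960 000 mm⁴.
Inner void (subtracted): 222 × 202, A = 44 844 mm², y = 110 mm, Ī = 152 484 548 mm⁴.
By symmetry the centroid is at mid-height, ȳ = 110 mm.
All pieces are centred on the centroidal x-axis, so I = ΣĪ (holes subtracted) = 60 475 452 mm⁴.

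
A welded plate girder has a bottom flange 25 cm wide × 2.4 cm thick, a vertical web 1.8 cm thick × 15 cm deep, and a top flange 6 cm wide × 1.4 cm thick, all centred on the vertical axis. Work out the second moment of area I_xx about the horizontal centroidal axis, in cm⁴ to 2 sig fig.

Split into non-overlapping primitives; take the origin at the lower-left of the bounding box.
Bottom plate: 25 × 2.4, A = 60 cm², y = 1.2 cm, Ī = 28.8 cm⁴.
Web plate: 1.8 × 15, A = 27 cm², y = 9.9 cm, Ī = 506.3 cm⁴.
Top plate: 6 × 1.4, A = 8.4 cm², y = 18.1 cm, Ī = 1.372 cm⁴.
Centroid: ȳ = ΣA·y / ΣA = 5.15 cm.
Transfer each piece to the horizontal centroidal axis using Ī + A·d² with d = y − 5.15:
  bottom plate: d = -3.95 cm → contributes +965.1 cm⁴
  web plate: d = 4.75 cm → contributes +1 115 cm⁴
  top plate: d = 12.95 cm → contributes +1 410 cm⁴
Total I = 3 490 cm⁴.

I_xx ≈ 3500 cm⁴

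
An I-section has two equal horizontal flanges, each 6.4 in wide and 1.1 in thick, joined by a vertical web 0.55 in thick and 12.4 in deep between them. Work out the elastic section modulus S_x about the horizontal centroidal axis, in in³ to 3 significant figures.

S_x ≈ 100 in³

Break the section into simple shapes (no overlaps), measuring from the bottom-left corner of the bounding box.
Bottom flange: 6.4 × 1.1, A = 7.04 in², y = 0.55 in, Ī = 0.70987 in⁴.
Web: 0.55 × 12.4, A = 6.82 in², y = 7.3 in, Ī = 87.387 in⁴.
Top flange: 6.4 × 1.1, A = 7.04 in², y = 14.05 in, Ī = 0.70987 in⁴.
By symmetry the centroid is at mid-height, ȳ = 7.3 in.
Transfer each piece to the horizontal centroidal axis using Ī + A·d² with d = y − 7.3:
  bottom flange: d = -6.75 in → contributes +321.47 in⁴
  web: d = 0 in → contributes +87.387 in⁴
  top flange: d = 6.75 in → contributes +321.47 in⁴
Total I = 730.33 in⁴.
Extreme fibre distance c = 7.3 in; S = I/c = 100.04 in³.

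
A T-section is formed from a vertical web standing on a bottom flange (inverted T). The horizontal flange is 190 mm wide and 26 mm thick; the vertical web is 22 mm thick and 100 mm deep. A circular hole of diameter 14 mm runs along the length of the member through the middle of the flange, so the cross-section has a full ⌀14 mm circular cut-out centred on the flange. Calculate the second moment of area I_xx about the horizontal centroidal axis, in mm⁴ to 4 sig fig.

Treat the section as a set of non-overlapping primitives; coordinates are from the bounding-box lower-left.
Flange: 190 × 26, A = 4 940 mm², y = 13 mm, Ī = 278 287 mm⁴.
Web: 22 × 100, A = 2 200 mm², y = 76 mm, Ī = 1 833 333 mm⁴.
Hole (subtracted): ⌀14, A = 153.938 mm², y = 13 mm, Ī = 1885.74 mm⁴.
Centroid: ȳ = ΣA·y / ΣA = 32.8395 mm.
Transfer each piece to the horizontal centroidal axis using Ī + A·d² with d = y − 32.8395:
  flange: d = -19.8395 mm → contributes +2 222 700 mm⁴
  web: d = 43.1605 mm → contributes +5 931 556 mm⁴
  hole: d = -19.8395 mm → contributes −62476.7 mm⁴
Total I = 8 091 779 mm⁴.

I_xx ≈ 8.092 × 10⁶ mm⁴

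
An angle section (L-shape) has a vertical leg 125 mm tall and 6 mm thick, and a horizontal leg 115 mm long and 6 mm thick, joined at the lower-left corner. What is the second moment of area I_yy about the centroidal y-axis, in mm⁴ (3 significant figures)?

Break the section into simple shapes (no overlaps), measuring from the bottom-left corner of the bounding box.
Vertical leg: 6 × 125, A = 750 mm², x = 3 mm, Ī = 2 250 mm⁴.
Horizontal leg (remainder): 109 × 6, A = 654 mm², x = 60.5 mm, Ī = 647 515 mm⁴.
Centroid: x̄ = ΣA·x / ΣA = 29.784 mm.
Transfer each piece to the centroidal y-axis using Ī + A·d² with d = x − 29.784:
  vertical leg: d = -26.784 mm → contributes +540 295 mm⁴
  horizontal leg (remainder): d = 30.716 mm → contributes +1 264 538 mm⁴
Total I = 1 804 833 mm⁴.

I_yy ≈ 1.80 × 10⁶ mm⁴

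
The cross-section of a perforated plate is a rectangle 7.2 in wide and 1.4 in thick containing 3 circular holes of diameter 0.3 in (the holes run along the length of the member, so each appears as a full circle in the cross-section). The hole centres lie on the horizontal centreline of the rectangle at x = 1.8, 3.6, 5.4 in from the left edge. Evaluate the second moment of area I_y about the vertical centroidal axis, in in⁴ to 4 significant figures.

I_y ≈ 43.09 in⁴

Treat the section as a set of non-overlapping primitives; coordinates are from the bounding-box lower-left.
Plate: 7.2 × 1.4, A = 10.08 in², x = 3.6 in, Ī = 43.5456 in⁴.
Hole 1 (subtracted): ⌀0.3, A = 0.0706858 in², x = 1.8 in, Ī = 0.000397608 in⁴.
Hole 2 (subtracted): ⌀0.3, A = 0.0706858 in², x = 3.6 in, Ī = 0.000397608 in⁴.
Hole 3 (subtracted): ⌀0.3, A = 0.0706858 in², x = 5.4 in, Ī = 0.000397608 in⁴.
By symmetry the centroid is at mid-width, x̄ = 3.6 in.
Transfer each piece to the vertical centroidal axis using Ī + A·d² with d = x − 3.6:
  plate: d = 0 in → contributes +43.5456 in⁴
  hole 1: d = -1.8 in → contributes −0.22942 in⁴
  hole 2: d = 0 in → contributes −0.000397608 in⁴
  hole 3: d = 1.8 in → contributes −0.22942 in⁴
Total I = 43.0864 in⁴.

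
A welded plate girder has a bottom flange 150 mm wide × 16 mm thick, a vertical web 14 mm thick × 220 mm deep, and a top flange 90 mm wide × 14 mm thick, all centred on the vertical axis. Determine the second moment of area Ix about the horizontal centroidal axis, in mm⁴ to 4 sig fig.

Ix ≈ 6.042 × 10⁷ mm⁴

Treat the section as a set of non-overlapping primitives; coordinates are from the bounding-box lower-left.
Bottom plate: 150 × 16, A = 2 400 mm², y = 8 mm, Ī = 51 200 mm⁴.
Web plate: 14 × 220, A = 3 080 mm², y = 126 mm, Ī = 12 422 667 mm⁴.
Top plate: 90 × 14, A = 1 260 mm², y = 243 mm, Ī = 20 580 mm⁴.
Centroid: ȳ = ΣA·y / ΣA = 105.855 mm.
Transfer each piece to the horizontal centroidal axis using Ī + A·d² with d = y − 105.855:
  bottom plate: d = -97.8546 mm → contributes +23 032 454 mm⁴
  web plate: d = 20.1454 mm → contributes +13 672 645 mm⁴
  top plate: d = 137.145 mm → contributes +23 719 745 mm⁴
Total I = 60 424 844 mm⁴.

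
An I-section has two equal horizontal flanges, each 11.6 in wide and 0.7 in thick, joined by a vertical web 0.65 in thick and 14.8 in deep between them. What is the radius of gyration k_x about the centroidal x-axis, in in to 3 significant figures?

Split into non-overlapping primitives; take the origin at the lower-left of the bounding box.
Bottom flange: 11.6 × 0.7, A = 8.12 in², y = 0.35 in, Ī = 0.33157 in⁴.
Web: 0.65 × 14.8, A = 9.62 in², y = 8.1 in, Ī = 175.6 in⁴.
Top flange: 11.6 × 0.7, A = 8.12 in², y = 15.85 in, Ī = 0.33157 in⁴.
By symmetry the centroid is at mid-height, ȳ = 8.1 in.
Transfer each piece to the centroidal x-axis using Ī + A·d² with d = y − 8.1:
  bottom flange: d = -7.75 in → contributes +488.04 in⁴
  web: d = 0 in → contributes +175.6 in⁴
  top flange: d = 7.75 in → contributes +488.04 in⁴
Total I = 1151.7 in⁴.
Radius of gyration: k = √(I/A) = √(1151.7 / 25.86) = 6.6735 in.

k_x ≈ 6.67 in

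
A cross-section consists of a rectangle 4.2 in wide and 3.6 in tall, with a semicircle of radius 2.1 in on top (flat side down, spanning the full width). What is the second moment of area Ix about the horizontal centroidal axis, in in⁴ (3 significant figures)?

Ix ≈ 52.9 in⁴

Break the section into simple shapes (no overlaps), measuring from the bottom-left corner of the bounding box.
Rectangular body: 4.2 × 3.6, A = 15.12 in², y = 1.8 in, Ī = 16.33 in⁴.
Semicircular cap: semicircle r = 2.1, A = 6.9272 in², y = 4.4913 in, Ī = 2.1346 in⁴.
Centroid: ȳ = ΣA·y / ΣA = 2.6456 in.
Transfer each piece to the horizontal centroidal axis using Ī + A·d² with d = y − 2.6456:
  rectangular body: d = -0.84559 in → contributes +27.141 in⁴
  semicircular cap: d = 1.8457 in → contributes +25.732 in⁴
Total I = 52.873 in⁴.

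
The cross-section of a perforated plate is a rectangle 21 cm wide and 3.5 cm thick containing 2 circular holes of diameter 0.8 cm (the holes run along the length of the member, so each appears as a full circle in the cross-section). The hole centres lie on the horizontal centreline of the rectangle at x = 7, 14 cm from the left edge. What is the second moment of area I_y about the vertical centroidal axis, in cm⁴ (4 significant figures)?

Treat the section as a set of non-overlapping primitives; coordinates are from the bounding-box lower-left.
Plate: 21 × 3.5, A = 73.5 cm², x = 10.5 cm, Ī = 2701.13 cm⁴.
Hole 1 (subtracted): ⌀0.8, A = 0.502655 cm², x = 7 cm, Ī = 0.0201062 cm⁴.
Hole 2 (subtracted): ⌀0.8, A = 0.502655 cm², x = 14 cm, Ī = 0.0201062 cm⁴.
By symmetry the centroid is at mid-width, x̄ = 10.5 cm.
Transfer each piece to the vertical centroidal axis using Ī + A·d² with d = x − 10.5:
  plate: d = 0 cm → contributes +2701.13 cm⁴
  hole 1: d = -3.5 cm → contributes −6.17763 cm⁴
  hole 2: d = 3.5 cm → contributes −6.17763 cm⁴
Total I = 2688.77 cm⁴.

I_y ≈ 2689 cm⁴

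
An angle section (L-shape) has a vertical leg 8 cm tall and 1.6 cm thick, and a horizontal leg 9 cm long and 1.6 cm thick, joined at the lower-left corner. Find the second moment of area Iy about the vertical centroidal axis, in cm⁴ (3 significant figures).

Decompose the section into non-overlapping parts with the origin at the bottom-left of its bounding rectangle.
Vertical leg: 1.6 × 8, A = 12.8 cm², x = 0.8 cm, Ī = 2.7307 cm⁴.
Horizontal leg (remainder): 7.4 × 1.6, A = 11.84 cm², x = 5.3 cm, Ī = 54.03 cm⁴.
Centroid: x̄ = ΣA·x / ΣA = 2.9623 cm.
Transfer each piece to the vertical centroidal axis using Ī + A·d² with d = x − 2.9623:
  vertical leg: d = -2.1623 cm → contributes +62.58 cm⁴
  horizontal leg (remainder): d = 2.3377 cm → contributes +118.73 cm⁴
Total I = 181.31 cm⁴.

Iy ≈ 181 cm⁴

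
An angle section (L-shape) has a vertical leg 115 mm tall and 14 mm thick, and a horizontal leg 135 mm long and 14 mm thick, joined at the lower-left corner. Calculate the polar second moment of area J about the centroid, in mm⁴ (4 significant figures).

J ≈ 9.761 × 10⁶ mm⁴

Decompose the section into non-overlapping parts with the origin at the bottom-left of its bounding rectangle.
Vertical leg: 14 × 115, A = 1 610 mm², y = 57.5 mm, Ī = 1 774 354 mm⁴.
Horizontal leg (remainder): 121 × 14, A = 1 694 mm², y = 7 mm, Ī = 27668.7 mm⁴.
Centroid: ȳ = ΣA·y / ΣA = 31.6081 mm.
Transfer each piece to the centroidal x-axis using Ī + A·d² with d = y − 31.6081:
  vertical leg: d = 25.8919 mm → contributes +2 853 687 mm⁴
  horizontal leg (remainder): d = -24.6081 mm → contributes +1 053 481 mm⁴
Total I = 3 907 168 mm⁴.
For the y-axis: x̄ = 41.6081 mm.
Repeating about the centroidal y-axis gives I_y = 5 854 148 mm⁴.
Polar second moment: J = I_x + I_y = 9 761 316 mm⁴.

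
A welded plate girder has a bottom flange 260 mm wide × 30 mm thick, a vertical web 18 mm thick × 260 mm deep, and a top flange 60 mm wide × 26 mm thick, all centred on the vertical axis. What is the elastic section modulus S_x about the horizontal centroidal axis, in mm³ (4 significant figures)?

S_x ≈ 7.442 × 10⁵ mm³

Treat the section as a set of non-overlapping primitives; coordinates are from the bounding-box lower-left.
Bottom plate: 260 × 30, A = 7 800 mm², y = 15 mm, Ī = 585 000 mm⁴.
Web plate: 18 × 260, A = 4 680 mm², y = 160 mm, Ī = 26 364 000 mm⁴.
Top plate: 60 × 26, A = 1 560 mm², y = 303 mm, Ī = 87 880 mm⁴.
Centroid: ȳ = ΣA·y / ΣA = 95.3333 mm.
Transfer each piece to the horizontal centroidal axis using Ī + A·d² with d = y − 95.3333:
  bottom plate: d = -80.3333 mm → contributes +50 921 867 mm⁴
  web plate: d = 64.6667 mm → contributes +45 934 720 mm⁴
  top plate: d = 207.667 mm → contributes +67 363 573 mm⁴
Total I = 164 220 160 mm⁴.
Extreme fibre distance c = 220.667 mm; S = I/c = 744 200 mm³.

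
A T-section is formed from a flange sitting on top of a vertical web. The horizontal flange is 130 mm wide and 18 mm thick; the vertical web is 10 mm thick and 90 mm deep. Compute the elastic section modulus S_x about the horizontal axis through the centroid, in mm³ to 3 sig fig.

Split into non-overlapping primitives; take the origin at the lower-left of the bounding box.
Flange: 130 × 18, A = 2 340 mm², y = 99 mm, Ī = 63 180 mm⁴.
Web: 10 × 90, A = 900 mm², y = 45 mm, Ī = 607 500 mm⁴.
Centroid: ȳ = ΣA·y / ΣA = 84 mm.
Transfer each piece to the horizontal axis through the centroid using Ī + A·d² with d = y − 84:
  flange: d = 15 mm → contributes +589 680 mm⁴
  web: d = -39 mm → contributes +1 976 400 mm⁴
Total I = 2 566 080 mm⁴.
Extreme fibre distance c = 84 mm; S = I/c = 30 549 mm³.

S_x ≈ 3.05 × 10⁴ mm³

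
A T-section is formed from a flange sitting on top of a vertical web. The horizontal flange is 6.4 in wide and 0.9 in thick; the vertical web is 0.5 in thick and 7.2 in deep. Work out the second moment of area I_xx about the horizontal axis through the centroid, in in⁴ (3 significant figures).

Split into non-overlapping primitives; take the origin at the lower-left of the bounding box.
Flange: 6.4 × 0.9, A = 5.76 in², y = 7.65 in, Ī = 0.3888 in⁴.
Web: 0.5 × 7.2, A = 3.6 in², y = 3.6 in, Ī = 15.552 in⁴.
Centroid: ȳ = ΣA·y / ΣA = 6.0923 in.
Transfer each piece to the horizontal axis through the centroid using Ī + A·d² with d = y − 6.0923:
  flange: d = 1.5577 in → contributes +14.365 in⁴
  web: d = -2.4923 in → contributes +37.914 in⁴
Total I = 52.279 in⁴.

I_xx ≈ 52.3 in⁴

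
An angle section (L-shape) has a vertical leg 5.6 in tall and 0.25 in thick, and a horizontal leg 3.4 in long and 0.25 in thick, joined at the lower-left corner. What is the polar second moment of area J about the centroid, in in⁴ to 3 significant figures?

Decompose the section into non-overlapping parts with the origin at the bottom-left of its bounding rectangle.
Vertical leg: 0.25 × 5.6, A = 1.4 in², y = 2.8 in, Ī = 3.6587 in⁴.
Horizontal leg (remainder): 3.15 × 0.25, A = 0.7875 in², y = 0.125 in, Ī = 0.0041016 in⁴.
Centroid: ȳ = ΣA·y / ΣA = 1.837 in.
Transfer each piece to the centroidal x-axis using Ī + A·d² with d = y − 1.837:
  vertical leg: d = 0.963 in → contributes +4.957 in⁴
  horizontal leg (remainder): d = -1.712 in → contributes +2.3122 in⁴
Total I = 7.2692 in⁴.
For the y-axis: x̄ = 0.737 in.
Repeating about the centroidal y-axis gives I_y = 2.115 in⁴.
Polar second moment: J = I_x + I_y = 9.3842 in⁴.

J ≈ 9.38 in⁴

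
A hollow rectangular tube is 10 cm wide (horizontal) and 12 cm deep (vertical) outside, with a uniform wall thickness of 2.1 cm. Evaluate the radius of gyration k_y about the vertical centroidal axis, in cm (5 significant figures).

Decompose the section into non-overlapping parts with the origin at the bottom-left of its bounding rectangle.
Outer rectangle: 10 × 12, A = 120 cm², x = 5 cm, Ī = 1 000 cm⁴.
Inner void (subtracted): 5.8 × 7.8, A = 45.24 cm², x = 5 cm, Ī = 126.8228 cm⁴.
By symmetry the centroid is at mid-width, x̄ = 5 cm.
All pieces are centred on the vertical centroidal axis, so I = ΣĪ (holes subtracted) = 873.1772 cm⁴.
Radius of gyration: k = √(I/A) = √(873.1772 / 74.76) = 3.417563 cm.

k_y ≈ 3.4176 cm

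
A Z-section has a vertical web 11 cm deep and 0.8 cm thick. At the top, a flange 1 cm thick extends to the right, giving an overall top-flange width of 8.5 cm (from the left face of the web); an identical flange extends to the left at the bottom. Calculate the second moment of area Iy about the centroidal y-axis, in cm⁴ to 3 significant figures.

Decompose the section into non-overlapping parts with the origin at the bottom-left of its bounding rectangle.
Web: 0.8 × 11, A = 8.8 cm², x = 8.1 cm, Ī = 0.46933 cm⁴.
Top flange (beyond web): 7.7 × 1, A = 7.7 cm², x = 12.35 cm, Ī = 38.044 cm⁴.
Bottom flange (beyond web): 7.7 × 1, A = 7.7 cm², x = 3.85 cm, Ī = 38.044 cm⁴.
Centroid: x̄ = ΣA·x / ΣA = 8.1 cm.
Transfer each piece to the centroidal y-axis using Ī + A·d² with d = x − 8.1:
  web: d = 0 cm → contributes +0.46933 cm⁴
  top flange (beyond web): d = 4.25 cm → contributes +177.13 cm⁴
  bottom flange (beyond web): d = -4.25 cm → contributes +177.13 cm⁴
Total I = 354.72 cm⁴.

Iy ≈ 355 cm⁴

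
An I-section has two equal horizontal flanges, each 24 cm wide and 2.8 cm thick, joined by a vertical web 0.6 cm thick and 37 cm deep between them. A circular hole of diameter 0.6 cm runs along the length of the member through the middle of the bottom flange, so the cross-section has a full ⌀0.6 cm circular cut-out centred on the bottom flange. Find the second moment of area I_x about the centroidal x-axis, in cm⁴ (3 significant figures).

I_x ≈ 5.57 × 10⁴ cm⁴

Split into non-overlapping primitives; take the origin at the lower-left of the bounding box.
Bottom flange: 24 × 2.8, A = 67.2 cm², y = 1.4 cm, Ī = 43.904 cm⁴.
Web: 0.6 × 37, A = 22.2 cm², y = 21.3 cm, Ī = 2532.7 cm⁴.
Top flange: 24 × 2.8, A = 67.2 cm², y = 41.2 cm, Ī = 43.904 cm⁴.
Hole (subtracted): ⌀0.6, A = 0.28274 cm², y = 1.4 cm, Ī = 0.0063617 cm⁴.
Centroid: ȳ = ΣA·y / ΣA = 21.336 cm.
Transfer each piece to the centroidal x-axis using Ī + A·d² with d = y − 21.336:
  bottom flange: d = -19.936 cm → contributes +26 752 cm⁴
  web: d = -0.035995 cm → contributes +2532.7 cm⁴
  top flange: d = 19.864 cm → contributes +26 560 cm⁴
  hole: d = -19.936 cm → contributes −112.38 cm⁴
Total I = 55 732 cm⁴.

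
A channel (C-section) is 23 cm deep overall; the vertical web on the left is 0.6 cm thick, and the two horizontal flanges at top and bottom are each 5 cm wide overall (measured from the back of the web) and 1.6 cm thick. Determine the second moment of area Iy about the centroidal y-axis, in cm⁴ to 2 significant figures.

Iy ≈ 67 cm⁴

Decompose the section into non-overlapping parts with the origin at the bottom-left of its bounding rectangle.
Web: 0.6 × 23, A = 13.8 cm², x = 0.3 cm, Ī = 0.414 cm⁴.
Top flange (beyond web): 4.4 × 1.6, A = 7.04 cm², x = 2.8 cm, Ī = 11.36 cm⁴.
Bottom flange (beyond web): 4.4 × 1.6, A = 7.04 cm², x = 2.8 cm, Ī = 11.36 cm⁴.
Centroid: x̄ = ΣA·x / ΣA = 1.563 cm.
Transfer each piece to the centroidal y-axis using Ī + A·d² with d = x − 1.563:
  web: d = -1.263 cm → contributes +22.41 cm⁴
  top flange (beyond web): d = 1.237 cm → contributes +22.14 cm⁴
  bottom flange (beyond web): d = 1.237 cm → contributes +22.14 cm⁴
Total I = 66.69 cm⁴.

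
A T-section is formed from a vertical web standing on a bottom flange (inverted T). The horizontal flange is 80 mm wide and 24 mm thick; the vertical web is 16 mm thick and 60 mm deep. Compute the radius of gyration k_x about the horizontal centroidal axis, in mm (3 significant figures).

k_x ≈ 22.9 mm

Decompose the section into non-overlapping parts with the origin at the bottom-left of its bounding rectangle.
Flange: 80 × 24, A = 1 920 mm², y = 12 mm, Ī = 92 160 mm⁴.
Web: 16 × 60, A = 960 mm², y = 54 mm, Ī = 288 000 mm⁴.
Centroid: ȳ = ΣA·y / ΣA = 26 mm.
Transfer each piece to the horizontal centroidal axis using Ī + A·d² with d = y − 26:
  flange: d = -14 mm → contributes +468 480 mm⁴
  web: d = 28 mm → contributes +1 040 640 mm⁴
Total I = 1 509 120 mm⁴.
Radius of gyration: k = √(I/A) = √(1 509 120 / 2 880) = 22.891 mm.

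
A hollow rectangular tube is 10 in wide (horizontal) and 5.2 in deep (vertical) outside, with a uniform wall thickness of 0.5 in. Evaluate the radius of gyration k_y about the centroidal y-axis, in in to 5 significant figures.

Treat the section as a set of non-overlapping primitives; coordinates are from the bounding-box lower-left.
Outer rectangle: 10 × 5.2, A = 52 in², x = 5 in, Ī = 433.3333 in⁴.
Inner void (subtracted): 9 × 4.2, A = 37.8 in², x = 5 in, Ī = 255.15 in⁴.
By symmetry the centroid is at mid-width, x̄ = 5 in.
All pieces are centred on the centroidal y-axis, so I = ΣĪ (holes subtracted) = 178.1833 in⁴.
Radius of gyration: k = √(I/A) = √(178.1833 / 14.2) = 3.542333 in.

k_y ≈ 3.5423 in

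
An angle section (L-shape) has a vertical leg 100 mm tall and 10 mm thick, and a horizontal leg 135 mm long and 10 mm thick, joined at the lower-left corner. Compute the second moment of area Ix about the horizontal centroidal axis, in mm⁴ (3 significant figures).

Break the section into simple shapes (no overlaps), measuring from the bottom-left corner of the bounding box.
Vertical leg: 10 × 100, A = 1 000 mm², y = 50 mm, Ī = 833 333 mm⁴.
Horizontal leg (remainder): 125 × 10, A = 1 250 mm², y = 5 mm, Ī = 10 417 mm⁴.
Centroid: ȳ = ΣA·y / ΣA = 25 mm.
Transfer each piece to the horizontal centroidal axis using Ī + A·d² with d = y − 25:
  vertical leg: d = 25 mm → contributes +1 458 333 mm⁴
  horizontal leg (remainder): d = -20 mm → contributes +510 417 mm⁴
Total I = 1 968 750 mm⁴.

Ix ≈ 1.97 × 10⁶ mm⁴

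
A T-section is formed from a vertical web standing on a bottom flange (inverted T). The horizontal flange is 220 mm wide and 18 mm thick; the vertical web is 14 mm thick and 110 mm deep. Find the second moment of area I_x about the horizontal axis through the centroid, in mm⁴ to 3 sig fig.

Decompose the section into non-overlapping parts with the origin at the bottom-left of its bounding rectangle.
Flange: 220 × 18, A = 3 960 mm², y = 9 mm, Ī = 106 920 mm⁴.
Web: 14 × 110, A = 1 540 mm², y = 73 mm, Ī = 1 552 833 mm⁴.
Centroid: ȳ = ΣA·y / ΣA = 26.92 mm.
Transfer each piece to the horizontal axis through the centroid using Ī + A·d² with d = y − 26.92:
  flange: d = -17.92 mm → contributes +1 378 581 mm⁴
  web: d = 46.08 mm → contributes +4 822 818 mm⁴
Total I = 6 201 398 mm⁴.

I_x ≈ 6.20 × 10⁶ mm⁴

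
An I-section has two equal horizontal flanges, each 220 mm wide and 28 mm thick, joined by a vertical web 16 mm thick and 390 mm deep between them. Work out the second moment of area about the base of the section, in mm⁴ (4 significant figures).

I_base ≈ 1.541 × 10⁹ mm⁴

Break the section into simple shapes (no overlaps), measuring from the bottom-left corner of the bounding box.
Bottom flange: 220 × 28, A = 6 160 mm², y = 14 mm, Ī = 402 453 mm⁴.
Web: 16 × 390, A = 6 240 mm², y = 223 mm, Ī = 79 092 000 mm⁴.
Top flange: 220 × 28, A = 6 160 mm², y = 432 mm, Ī = 402 453 mm⁴.
Transfer each piece to the bottom edge using Ī + A·d² with d = y − 0:
  bottom flange: d = 14 mm → contributes +1 609 813 mm⁴
  web: d = 223 mm → contributes +389 400 960 mm⁴
  top flange: d = 432 mm → contributes +1 150 006 293 mm⁴
Total I = 1 541 017 067 mm⁴.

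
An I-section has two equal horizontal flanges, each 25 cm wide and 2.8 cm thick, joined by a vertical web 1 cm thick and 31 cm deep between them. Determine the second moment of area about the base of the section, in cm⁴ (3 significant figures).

Split into non-overlapping primitives; take the origin at the lower-left of the bounding box.
Bottom flange: 25 × 2.8, A = 70 cm², y = 1.4 cm, Ī = 45.733 cm⁴.
Web: 1 × 31, A = 31 cm², y = 18.3 cm, Ī = 2482.6 cm⁴.
Top flange: 25 × 2.8, A = 70 cm², y = 35.2 cm, Ī = 45.733 cm⁴.
Transfer each piece to the base of the section using Ī + A·d² with d = y − 0:
  bottom flange: d = 1.4 cm → contributes +182.93 cm⁴
  web: d = 18.3 cm → contributes +12 864 cm⁴
  top flange: d = 35.2 cm → contributes +86 779 cm⁴
Total I = 99 826 cm⁴.

I_base ≈ 9.98 × 10⁴ cm⁴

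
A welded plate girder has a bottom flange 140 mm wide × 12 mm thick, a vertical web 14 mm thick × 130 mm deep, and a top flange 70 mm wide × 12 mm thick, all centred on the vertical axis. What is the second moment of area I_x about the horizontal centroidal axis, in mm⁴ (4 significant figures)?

Split into non-overlapping primitives; take the origin at the lower-left of the bounding box.
Bottom plate: 140 × 12, A = 1 680 mm², y = 6 mm, Ī = 20 160 mm⁴.
Web plate: 14 × 130, A = 1 820 mm², y = 77 mm, Ī = 2 563 167 mm⁴.
Top plate: 70 × 12, A = 840 mm², y = 148 mm, Ī = 10 080 mm⁴.
Centroid: ȳ = ΣA·y / ΣA = 63.2581 mm.
Transfer each piece to the horizontal centroidal axis using Ī + A·d² with d = y − 63.2581:
  bottom plate: d = -57.2581 mm → contributes +5 528 016 mm⁴
  web plate: d = 13.7419 mm → contributes +2 906 857 mm⁴
  top plate: d = 84.7419 mm → contributes +6 042 284 mm⁴
Total I = 14 477 158 mm⁴.

I_x ≈ 1.448 × 10⁷ mm⁴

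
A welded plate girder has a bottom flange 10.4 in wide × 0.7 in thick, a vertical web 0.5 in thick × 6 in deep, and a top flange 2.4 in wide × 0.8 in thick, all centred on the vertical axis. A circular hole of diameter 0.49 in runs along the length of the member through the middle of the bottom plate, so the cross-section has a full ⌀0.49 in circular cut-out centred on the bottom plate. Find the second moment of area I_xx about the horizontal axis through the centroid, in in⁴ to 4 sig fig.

I_xx ≈ 86.46 in⁴

Break the section into simple shapes (no overlaps), measuring from the bottom-left corner of the bounding box.
Bottom plate: 10.4 × 0.7, A = 7.28 in², y = 0.35 in, Ī = 0.297267 in⁴.
Web plate: 0.5 × 6, A = 3 in², y = 3.7 in, Ī = 9 in⁴.
Top plate: 2.4 × 0.8, A = 1.92 in², y = 7.1 in, Ī = 0.1024 in⁴.
Hole (subtracted): ⌀0.49, A = 0.188574 in², y = 0.35 in, Ī = 0.00282979 in⁴.
Centroid: ȳ = ΣA·y / ΣA = 2.26568 in.
Transfer each piece to the horizontal axis through the centroid using Ī + A·d² with d = y − 2.26568:
  bottom plate: d = -1.91568 in → contributes +27.0135 in⁴
  web plate: d = 1.43432 in → contributes +15.1719 in⁴
  top plate: d = 4.83432 in → contributes +44.9741 in⁴
  hole: d = -1.91568 in → contributes −0.694862 in⁴
Total I = 86.4646 in⁴.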